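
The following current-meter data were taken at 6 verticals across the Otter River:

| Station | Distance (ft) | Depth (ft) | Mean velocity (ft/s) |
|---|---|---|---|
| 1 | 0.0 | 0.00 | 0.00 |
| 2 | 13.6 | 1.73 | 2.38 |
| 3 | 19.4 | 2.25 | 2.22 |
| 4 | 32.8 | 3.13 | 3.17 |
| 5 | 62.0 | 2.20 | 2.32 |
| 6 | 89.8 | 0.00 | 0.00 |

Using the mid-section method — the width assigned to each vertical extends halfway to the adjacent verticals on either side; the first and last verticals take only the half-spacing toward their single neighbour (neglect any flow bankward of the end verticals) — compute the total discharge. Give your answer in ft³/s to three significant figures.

445 ft³/s

w_2 = (19.4 − 0.0)/2 = 9.7 ft; q_2 = 2.38 × 1.73 × 9.7 = 39.94 ft³/s
w_3 = (32.8 − 13.6)/2 = 9.6 ft; q_3 = 2.22 × 2.25 × 9.6 = 47.95 ft³/s
w_4 = (62.0 − 19.4)/2 = 21.3 ft; q_4 = 3.17 × 3.13 × 21.3 = 211.3 ft³/s
w_5 = (89.8 − 32.8)/2 = 28.5 ft; q_5 = 2.32 × 2.20 × 28.5 = 145.5 ft³/s
Stations 1, 6 contribute zero (depth or velocity is 0).
Q = Σ qᵢ = 444.7 ft³/s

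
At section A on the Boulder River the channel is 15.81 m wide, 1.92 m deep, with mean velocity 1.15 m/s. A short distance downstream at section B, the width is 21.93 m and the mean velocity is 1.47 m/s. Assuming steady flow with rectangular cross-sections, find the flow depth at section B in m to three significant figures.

Q = A₁V₁ = (15.81×1.92) × 1.15 = 34.91 m³/s
d₂ = Q/(b₂ V₂) = 34.91/(21.93×1.47) = 1.083 m

1.08 m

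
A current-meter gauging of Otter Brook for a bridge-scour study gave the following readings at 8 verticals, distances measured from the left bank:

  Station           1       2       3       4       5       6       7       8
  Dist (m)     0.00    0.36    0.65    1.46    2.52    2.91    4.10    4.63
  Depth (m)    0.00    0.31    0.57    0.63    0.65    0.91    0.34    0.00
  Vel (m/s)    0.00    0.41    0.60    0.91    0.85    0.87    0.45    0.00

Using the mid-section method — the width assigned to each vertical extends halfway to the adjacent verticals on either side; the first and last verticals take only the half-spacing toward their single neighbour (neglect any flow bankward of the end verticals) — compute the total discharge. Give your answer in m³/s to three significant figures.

1.92 m³/s

w_2 = (0.65 − 0.00)/2 = 0.325 m; q_2 = 0.41 × 0.31 × 0.325 = 0.04131 m³/s
w_3 = (1.46 − 0.36)/2 = 0.55 m; q_3 = 0.60 × 0.57 × 0.55 = 0.1881 m³/s
w_4 = (2.52 − 0.65)/2 = 0.935 m; q_4 = 0.91 × 0.63 × 0.935 = 0.5360 m³/s
w_5 = (2.91 − 1.46)/2 = 0.725 m; q_5 = 0.85 × 0.65 × 0.725 = 0.4006 m³/s
w_6 = (4.10 − 2.52)/2 = 0.79 m; q_6 = 0.87 × 0.91 × 0.79 = 0.6254 m³/s
w_7 = (4.63 − 2.91)/2 = 0.86 m; q_7 = 0.45 × 0.34 × 0.86 = 0.1316 m³/s
Stations 1, 8 contribute zero (depth or velocity is 0).
Q = Σ qᵢ = 1.923 m³/s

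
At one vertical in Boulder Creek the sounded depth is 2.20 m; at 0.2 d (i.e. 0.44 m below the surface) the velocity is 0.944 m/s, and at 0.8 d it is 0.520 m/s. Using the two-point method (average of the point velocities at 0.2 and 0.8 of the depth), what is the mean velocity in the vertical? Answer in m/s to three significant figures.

0.732 m/s

v̄ = (0.944 + 0.520) / 2 = 0.7320 m/s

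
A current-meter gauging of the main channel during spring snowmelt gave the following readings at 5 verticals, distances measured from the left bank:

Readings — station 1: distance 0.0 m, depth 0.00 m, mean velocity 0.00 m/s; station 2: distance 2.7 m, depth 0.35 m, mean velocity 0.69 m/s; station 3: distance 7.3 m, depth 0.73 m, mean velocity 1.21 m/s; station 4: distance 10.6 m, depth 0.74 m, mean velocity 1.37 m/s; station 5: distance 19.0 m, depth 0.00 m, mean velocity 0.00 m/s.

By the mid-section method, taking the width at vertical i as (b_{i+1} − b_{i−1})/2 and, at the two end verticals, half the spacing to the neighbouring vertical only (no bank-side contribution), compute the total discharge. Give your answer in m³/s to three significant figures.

10.3 m³/s

w_2 = (7.3 − 0.0)/2 = 3.65 m; q_2 = 0.69 × 0.35 × 3.65 = 0.8815 m³/s
w_3 = (10.6 − 2.7)/2 = 3.95 m; q_3 = 1.21 × 0.73 × 3.95 = 3.489 m³/s
w_4 = (19.0 − 7.3)/2 = 5.85 m; q_4 = 1.37 × 0.74 × 5.85 = 5.931 m³/s
Stations 1, 5 contribute zero (depth or velocity is 0).
Q = Σ qᵢ = 10.30 m³/s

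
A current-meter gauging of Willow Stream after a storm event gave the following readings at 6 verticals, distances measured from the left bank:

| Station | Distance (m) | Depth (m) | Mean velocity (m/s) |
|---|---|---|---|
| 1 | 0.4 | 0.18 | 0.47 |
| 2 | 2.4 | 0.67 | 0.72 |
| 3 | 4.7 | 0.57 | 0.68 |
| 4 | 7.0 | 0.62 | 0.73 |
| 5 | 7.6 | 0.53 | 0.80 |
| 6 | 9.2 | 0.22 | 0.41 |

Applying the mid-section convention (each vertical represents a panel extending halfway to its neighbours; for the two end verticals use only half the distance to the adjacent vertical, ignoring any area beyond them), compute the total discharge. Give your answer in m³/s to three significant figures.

w_1 = (2.4 − 0.4)/2 = 1 m; q_1 = 0.47 × 0.18 × 1 = 0.08460 m³/s
w_2 = (4.7 − 0.4)/2 = 2.15 m; q_2 = 0.72 × 0.67 × 2.15 = 1.037 m³/s
w_3 = (7.0 − 2.4)/2 = 2.3 m; q_3 = 0.68 × 0.57 × 2.3 = 0.8915 m³/s
w_4 = (7.6 − 4.7)/2 = 1.45 m; q_4 = 0.73 × 0.62 × 1.45 = 0.6563 m³/s
w_5 = (9.2 − 7.0)/2 = 1.1 m; q_5 = 0.80 × 0.53 × 1.1 = 0.4664 m³/s
w_6 = (9.2 − 7.6)/2 = 0.8 m; q_6 = 0.41 × 0.22 × 0.8 = 0.07216 m³/s
Q = Σ qᵢ = 3.208 m³/s

3.21 m³/s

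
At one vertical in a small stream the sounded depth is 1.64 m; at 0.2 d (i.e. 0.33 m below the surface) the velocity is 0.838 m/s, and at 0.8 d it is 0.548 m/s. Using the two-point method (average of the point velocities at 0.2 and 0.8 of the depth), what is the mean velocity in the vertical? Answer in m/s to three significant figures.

0.693 m/s

v̄ = (0.838 + 0.548) / 2 = 0.6930 m/s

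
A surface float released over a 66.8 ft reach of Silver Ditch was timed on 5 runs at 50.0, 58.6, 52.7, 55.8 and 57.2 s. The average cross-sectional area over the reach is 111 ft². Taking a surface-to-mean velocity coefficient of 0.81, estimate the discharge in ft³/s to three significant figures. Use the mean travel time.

t̄ = (50.0 + 58.6 + 52.7 + 55.8 + 57.2) / 5 = 54.86 s
v_surface = L / t̄ = 66.8 / 54.86 = 1.218 ft/s
v_mean = 0.81 × 1.218 = 0.9863 ft/s
Q = A × v_mean = 111 × 0.9863 = 109.5 ft³/s

109 ft³/s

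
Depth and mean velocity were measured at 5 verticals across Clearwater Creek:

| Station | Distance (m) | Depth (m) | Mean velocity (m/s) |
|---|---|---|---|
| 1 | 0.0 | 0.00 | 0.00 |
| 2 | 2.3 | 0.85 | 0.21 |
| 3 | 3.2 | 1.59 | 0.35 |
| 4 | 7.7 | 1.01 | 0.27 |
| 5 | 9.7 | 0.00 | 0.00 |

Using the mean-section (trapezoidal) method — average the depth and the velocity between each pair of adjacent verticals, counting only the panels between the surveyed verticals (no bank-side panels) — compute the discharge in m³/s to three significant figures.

Panel 1-2: Δb = 2.3 m, d̄ = (0.00+0.85)/2 = 0.425, v̄ = (0.00+0.21)/2 = 0.105 → q = 2.3×0.425×0.105 = 0.1026 m³/s
Panel 2-3: Δb = 0.9 m, d̄ = (0.85+1.59)/2 = 1.22, v̄ = (0.21+0.35)/2 = 0.28 → q = 0.9×1.22×0.28 = 0.3074 m³/s
Panel 3-4: Δb = 4.5 m, d̄ = (1.59+1.01)/2 = 1.3, v̄ = (0.35+0.27)/2 = 0.31 → q = 4.5×1.3×0.31 = 1.814 m³/s
Panel 4-5: Δb = 2 m, d̄ = (1.01+0.00)/2 = 0.505, v̄ = (0.27+0.00)/2 = 0.135 → q = 2×0.505×0.135 = 0.1364 m³/s
Q = Σ q = 2.360 m³/s

2.36 m³/s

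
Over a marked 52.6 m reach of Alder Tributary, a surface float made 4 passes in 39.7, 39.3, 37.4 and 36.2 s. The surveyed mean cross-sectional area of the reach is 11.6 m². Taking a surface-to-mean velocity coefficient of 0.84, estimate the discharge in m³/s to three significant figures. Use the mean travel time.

t̄ = (39.7 + 39.3 + 37.4 + 36.2) / 4 = 38.15 s
v_surface = L / t̄ = 52.6 / 38.15 = 1.379 m/s
v_mean = 0.84 × 1.379 = 1.158 m/s
Q = A × v_mean = 11.6 × 1.158 = 13.43 m³/s

13.4 m³/s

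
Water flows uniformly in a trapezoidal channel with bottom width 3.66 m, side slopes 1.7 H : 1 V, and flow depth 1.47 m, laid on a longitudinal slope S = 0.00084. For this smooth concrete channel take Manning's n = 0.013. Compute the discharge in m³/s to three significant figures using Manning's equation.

A = (b + z·y)·y = (3.66 + 1.7×1.47)×1.47 = 9.054 m²
P = b + 2y√(1+z²) = 3.66 + 2×1.47×√(1+1.7²) = 9.459 m
R = A/P = 9.054/9.459 = 0.9572 m
Q = (1/n)·A·R^(2/3)·S^(1/2) = (1/0.013) × 9.054 × 0.9572^(2/3) × 0.00084^(1/2) = 19.60 m³/s

19.6 m³/s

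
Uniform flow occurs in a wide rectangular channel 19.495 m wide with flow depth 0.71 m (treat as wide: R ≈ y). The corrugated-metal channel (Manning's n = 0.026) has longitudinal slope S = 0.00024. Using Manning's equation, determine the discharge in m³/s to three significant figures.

6.56 m³/s

A = b·y = 19.495 × 0.71 = 13.84 m²
Wide channel: R ≈ y = 0.71 m
Q = (1/n)·A·R^(2/3)·S^(1/2) = (1/0.026) × 13.84 × 0.7100^(2/3) × 0.00024^(1/2) = 6.564 m³/s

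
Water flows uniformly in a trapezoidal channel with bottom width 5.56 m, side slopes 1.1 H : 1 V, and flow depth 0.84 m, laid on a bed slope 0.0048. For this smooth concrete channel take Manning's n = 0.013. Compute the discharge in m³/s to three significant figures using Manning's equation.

A = (b + z·y)·y = (5.56 + 1.1×0.84)×0.84 = 5.447 m²
P = b + 2y√(1+z²) = 5.56 + 2×0.84×√(1+1.1²) = 8.057 m
R = A/P = 5.447/8.057 = 0.6760 m
Q = (1/n)·A·R^(2/3)·S^(1/2) = (1/0.013) × 5.447 × 0.6760^(2/3) × 0.0048^(1/2) = 22.36 m³/s

22.4 m³/s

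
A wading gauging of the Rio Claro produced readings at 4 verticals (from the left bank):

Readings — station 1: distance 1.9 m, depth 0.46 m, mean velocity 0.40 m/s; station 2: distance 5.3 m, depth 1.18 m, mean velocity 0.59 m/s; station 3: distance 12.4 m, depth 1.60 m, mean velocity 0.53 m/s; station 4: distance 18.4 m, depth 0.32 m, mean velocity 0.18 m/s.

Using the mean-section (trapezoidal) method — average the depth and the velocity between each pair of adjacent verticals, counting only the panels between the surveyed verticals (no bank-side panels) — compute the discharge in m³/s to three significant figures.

Panel 1-2: Δb = 3.4 m, d̄ = (0.46+1.18)/2 = 0.82, v̄ = (0.40+0.59)/2 = 0.495 → q = 3.4×0.82×0.495 = 1.380 m³/s
Panel 2-3: Δb = 7.1 m, d̄ = (1.18+1.60)/2 = 1.39, v̄ = (0.59+0.53)/2 = 0.56 → q = 7.1×1.39×0.56 = 5.527 m³/s
Panel 3-4: Δb = 6 m, d̄ = (1.60+0.32)/2 = 0.96, v̄ = (0.53+0.18)/2 = 0.355 → q = 6×0.96×0.355 = 2.045 m³/s
Q = Σ q = 8.952 m³/s

8.95 m³/s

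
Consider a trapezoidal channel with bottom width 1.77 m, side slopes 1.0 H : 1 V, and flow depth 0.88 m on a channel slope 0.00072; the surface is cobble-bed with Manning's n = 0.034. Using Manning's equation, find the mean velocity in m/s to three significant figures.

0.528 m/s

A = (b + z·y)·y = (1.77 + 1.0×0.88)×0.88 = 2.332 m²
P = b + 2y√(1+z²) = 1.77 + 2×0.88×√(1+1.0²) = 4.259 m
R = A/P = 2.332/4.259 = 0.5475 m
Q = (1/n)·A·R^(2/3)·S^(1/2) = (1/0.034) × 2.332 × 0.5475^(2/3) × 0.00072^(1/2) = 1.232 m³/s
V = Q/A = 1.232/2.332 = 0.5282 m/s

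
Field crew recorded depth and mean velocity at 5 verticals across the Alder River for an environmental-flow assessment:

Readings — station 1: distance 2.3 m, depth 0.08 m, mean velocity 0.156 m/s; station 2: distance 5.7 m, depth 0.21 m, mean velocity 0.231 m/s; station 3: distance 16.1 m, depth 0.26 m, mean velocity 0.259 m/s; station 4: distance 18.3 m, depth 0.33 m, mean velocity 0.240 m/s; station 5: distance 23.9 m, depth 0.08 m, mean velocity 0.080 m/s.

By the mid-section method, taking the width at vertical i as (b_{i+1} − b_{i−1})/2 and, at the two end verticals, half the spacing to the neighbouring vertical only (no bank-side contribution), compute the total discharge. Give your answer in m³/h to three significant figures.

3990 m³/h

w_1 = (5.7 − 2.3)/2 = 1.7 m; q_1 = 0.156 × 0.08 × 1.7 = 0.02122 m³/s
w_2 = (16.1 − 2.3)/2 = 6.9 m; q_2 = 0.231 × 0.21 × 6.9 = 0.3347 m³/s
w_3 = (18.3 − 5.7)/2 = 6.3 m; q_3 = 0.259 × 0.26 × 6.3 = 0.4242 m³/s
w_4 = (23.9 − 16.1)/2 = 3.9 m; q_4 = 0.240 × 0.33 × 3.9 = 0.3089 m³/s
w_5 = (23.9 − 18.3)/2 = 2.8 m; q_5 = 0.080 × 0.08 × 2.8 = 0.01792 m³/s
Q = Σ qᵢ = 1.107 m³/s
= 1.107 × 3600 = 3985 m³/h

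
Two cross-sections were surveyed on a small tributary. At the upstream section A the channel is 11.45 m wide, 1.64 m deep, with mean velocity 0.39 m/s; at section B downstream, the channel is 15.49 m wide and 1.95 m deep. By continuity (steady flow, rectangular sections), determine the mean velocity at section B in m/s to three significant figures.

Q = A₁V₁ = (11.45×1.64) × 0.39 = 7.323 m³/s
A₂ = 15.49 × 1.95 = 30.21 m²
V₂ = Q/A₂ = 7.323/30.21 = 0.2425 m/s

0.242 m/s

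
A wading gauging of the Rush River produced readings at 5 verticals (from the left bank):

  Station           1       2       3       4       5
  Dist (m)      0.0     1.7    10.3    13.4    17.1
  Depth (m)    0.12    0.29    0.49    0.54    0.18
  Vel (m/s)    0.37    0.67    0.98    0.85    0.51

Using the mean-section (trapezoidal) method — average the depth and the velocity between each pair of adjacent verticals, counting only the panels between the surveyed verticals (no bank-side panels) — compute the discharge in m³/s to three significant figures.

Panel 1-2: Δb = 1.7 m, d̄ = (0.12+0.29)/2 = 0.205, v̄ = (0.37+0.67)/2 = 0.52 → q = 1.7×0.205×0.52 = 0.1812 m³/s
Panel 2-3: Δb = 8.6 m, d̄ = (0.29+0.49)/2 = 0.39, v̄ = (0.67+0.98)/2 = 0.825 → q = 8.6×0.39×0.825 = 2.767 m³/s
Panel 3-4: Δb = 3.1 m, d̄ = (0.49+0.54)/2 = 0.515, v̄ = (0.98+0.85)/2 = 0.915 → q = 3.1×0.515×0.915 = 1.461 m³/s
Panel 4-5: Δb = 3.7 m, d̄ = (0.54+0.18)/2 = 0.36, v̄ = (0.85+0.51)/2 = 0.68 → q = 3.7×0.36×0.68 = 0.9058 m³/s
Q = Σ q = 5.315 m³/s

5.31 m³/s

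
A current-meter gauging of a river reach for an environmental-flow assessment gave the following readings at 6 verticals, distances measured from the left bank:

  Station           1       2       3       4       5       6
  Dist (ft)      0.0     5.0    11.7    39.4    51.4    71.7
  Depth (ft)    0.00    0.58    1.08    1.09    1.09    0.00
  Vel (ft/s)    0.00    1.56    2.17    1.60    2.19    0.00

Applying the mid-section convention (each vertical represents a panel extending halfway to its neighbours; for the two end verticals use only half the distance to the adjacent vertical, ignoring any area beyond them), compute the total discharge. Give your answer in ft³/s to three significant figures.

w_2 = (11.7 − 0.0)/2 = 5.85 ft; q_2 = 1.56 × 0.58 × 5.85 = 5.293 ft³/s
w_3 = (39.4 − 5.0)/2 = 17.2 ft; q_3 = 2.17 × 1.08 × 17.2 = 40.31 ft³/s
w_4 = (51.4 − 11.7)/2 = 19.85 ft; q_4 = 1.60 × 1.09 × 19.85 = 34.62 ft³/s
w_5 = (71.7 − 39.4)/2 = 16.15 ft; q_5 = 2.19 × 1.09 × 16.15 = 38.55 ft³/s
Stations 1, 6 contribute zero (depth or velocity is 0).
Q = Σ qᵢ = 118.8 ft³/s

119 ft³/s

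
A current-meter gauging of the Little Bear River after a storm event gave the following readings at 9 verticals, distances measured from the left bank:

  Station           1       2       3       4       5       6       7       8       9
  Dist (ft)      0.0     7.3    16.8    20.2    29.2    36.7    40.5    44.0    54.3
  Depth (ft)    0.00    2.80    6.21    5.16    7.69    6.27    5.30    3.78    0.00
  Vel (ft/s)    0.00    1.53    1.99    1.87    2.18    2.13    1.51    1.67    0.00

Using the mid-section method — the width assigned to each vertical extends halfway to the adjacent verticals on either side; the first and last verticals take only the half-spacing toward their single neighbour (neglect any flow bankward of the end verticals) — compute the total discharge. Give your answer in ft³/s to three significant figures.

462 ft³/s

w_2 = (16.8 − 0.0)/2 = 8.4 ft; q_2 = 1.53 × 2.80 × 8.4 = 35.99 ft³/s
w_3 = (20.2 − 7.3)/2 = 6.45 ft; q_3 = 1.99 × 6.21 × 6.45 = 79.71 ft³/s
w_4 = (29.2 − 16.8)/2 = 6.2 ft; q_4 = 1.87 × 5.16 × 6.2 = 59.83 ft³/s
w_5 = (36.7 − 20.2)/2 = 8.25 ft; q_5 = 2.18 × 7.69 × 8.25 = 138.3 ft³/s
w_6 = (40.5 − 29.2)/2 = 5.65 ft; q_6 = 2.13 × 6.27 × 5.65 = 75.46 ft³/s
w_7 = (44.0 − 36.7)/2 = 3.65 ft; q_7 = 1.51 × 5.30 × 3.65 = 29.21 ft³/s
w_8 = (54.3 − 40.5)/2 = 6.9 ft; q_8 = 1.67 × 3.78 × 6.9 = 43.56 ft³/s
Stations 1, 9 contribute zero (depth or velocity is 0).
Q = Σ qᵢ = 462.0 ft³/s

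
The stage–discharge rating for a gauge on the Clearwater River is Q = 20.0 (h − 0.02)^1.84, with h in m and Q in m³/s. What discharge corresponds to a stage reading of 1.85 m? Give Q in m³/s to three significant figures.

60.8 m³/s

Q = 20.0 × (1.85 − 0.02)^1.84 = 20.0 × 1.83^1.84 = 60.81 m³/s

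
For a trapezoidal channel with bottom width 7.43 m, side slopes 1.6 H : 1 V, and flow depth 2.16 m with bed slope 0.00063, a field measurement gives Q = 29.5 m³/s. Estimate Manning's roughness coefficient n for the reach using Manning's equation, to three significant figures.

A = (b + z·y)·y = (7.43 + 1.6×2.16)×2.16 = 23.51 m²
P = b + 2y√(1+z²) = 7.43 + 2×2.16×√(1+1.6²) = 15.58 m
R = A/P = 23.51/15.58 = 1.509 m
n = (1/Q)·A·R^(2/3)·S^(1/2) = (1/29.5) × 23.51 × 1.316 × 0.02510 = 0.02632

0.0263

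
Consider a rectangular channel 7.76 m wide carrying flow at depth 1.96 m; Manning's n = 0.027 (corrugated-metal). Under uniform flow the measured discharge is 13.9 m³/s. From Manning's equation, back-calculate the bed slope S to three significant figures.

0.000428

A = b·y = 7.76 × 1.96 = 15.21 m²
P = b + 2y = 7.76 + 2×1.96 = 11.68 m
R = A/P = 15.21/11.68 = 1.302 m
S = (Q·n / (1·A·R^(2/3)))² = (13.9×0.027 / (1×15.21×1.192))² = 0.0004282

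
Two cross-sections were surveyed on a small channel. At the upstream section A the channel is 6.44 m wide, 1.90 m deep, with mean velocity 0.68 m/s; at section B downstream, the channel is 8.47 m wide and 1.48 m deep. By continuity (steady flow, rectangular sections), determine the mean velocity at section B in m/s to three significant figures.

0.664 m/s

Q = A₁V₁ = (6.44×1.90) × 0.68 = 8.320 m³/s
A₂ = 8.47 × 1.48 = 12.54 m²
V₂ = Q/A₂ = 8.320/12.54 = 0.6637 m/s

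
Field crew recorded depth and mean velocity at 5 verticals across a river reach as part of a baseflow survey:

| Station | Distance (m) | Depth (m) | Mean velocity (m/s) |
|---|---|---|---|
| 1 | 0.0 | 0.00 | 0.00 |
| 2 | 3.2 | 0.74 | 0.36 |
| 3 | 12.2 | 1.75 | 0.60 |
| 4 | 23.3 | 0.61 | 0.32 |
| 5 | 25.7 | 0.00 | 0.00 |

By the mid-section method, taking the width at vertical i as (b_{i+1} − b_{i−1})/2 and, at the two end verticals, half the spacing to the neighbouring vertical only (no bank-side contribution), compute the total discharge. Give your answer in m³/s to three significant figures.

w_2 = (12.2 − 0.0)/2 = 6.1 m; q_2 = 0.36 × 0.74 × 6.1 = 1.625 m³/s
w_3 = (23.3 − 3.2)/2 = 10.05 m; q_3 = 0.60 × 1.75 × 10.05 = 10.55 m³/s
w_4 = (25.7 − 12.2)/2 = 6.75 m; q_4 = 0.32 × 0.61 × 6.75 = 1.318 m³/s
Stations 1, 5 contribute zero (depth or velocity is 0).
Q = Σ qᵢ = 13.50 m³/s

13.5 m³/s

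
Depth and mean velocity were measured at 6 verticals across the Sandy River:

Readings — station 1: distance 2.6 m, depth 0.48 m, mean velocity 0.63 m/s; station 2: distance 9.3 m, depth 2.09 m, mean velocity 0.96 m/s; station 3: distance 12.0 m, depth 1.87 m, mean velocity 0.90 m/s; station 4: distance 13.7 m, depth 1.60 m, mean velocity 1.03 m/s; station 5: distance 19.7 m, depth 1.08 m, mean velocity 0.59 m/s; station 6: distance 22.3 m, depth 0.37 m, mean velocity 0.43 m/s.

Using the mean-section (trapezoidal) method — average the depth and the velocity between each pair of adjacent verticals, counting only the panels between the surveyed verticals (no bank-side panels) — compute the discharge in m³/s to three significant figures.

Panel 1-2: Δb = 6.7 m, d̄ = (0.48+2.09)/2 = 1.285, v̄ = (0.63+0.96)/2 = 0.795 → q = 6.7×1.285×0.795 = 6.845 m³/s
Panel 2-3: Δb = 2.7 m, d̄ = (2.09+1.87)/2 = 1.98, v̄ = (0.96+0.90)/2 = 0.93 → q = 2.7×1.98×0.93 = 4.972 m³/s
Panel 3-4: Δb = 1.7 m, d̄ = (1.87+1.60)/2 = 1.735, v̄ = (0.90+1.03)/2 = 0.965 → q = 1.7×1.735×0.965 = 2.846 m³/s
Panel 4-5: Δb = 6 m, d̄ = (1.60+1.08)/2 = 1.34, v̄ = (1.03+0.59)/2 = 0.81 → q = 6×1.34×0.81 = 6.512 m³/s
Panel 5-6: Δb = 2.6 m, d̄ = (1.08+0.37)/2 = 0.725, v̄ = (0.59+0.43)/2 = 0.51 → q = 2.6×0.725×0.51 = 0.9614 m³/s
Q = Σ q = 22.14 m³/s

22.1 m³/s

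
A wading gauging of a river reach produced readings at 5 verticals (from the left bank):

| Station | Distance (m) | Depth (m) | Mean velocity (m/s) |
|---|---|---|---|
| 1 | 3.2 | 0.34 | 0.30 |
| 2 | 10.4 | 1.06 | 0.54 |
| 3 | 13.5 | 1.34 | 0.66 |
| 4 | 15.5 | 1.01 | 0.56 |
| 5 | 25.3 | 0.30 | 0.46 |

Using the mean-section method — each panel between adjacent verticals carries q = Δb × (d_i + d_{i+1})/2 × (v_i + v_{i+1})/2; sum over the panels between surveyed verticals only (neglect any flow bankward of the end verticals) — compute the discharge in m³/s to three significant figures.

9.06 m³/s

Panel 1-2: Δb = 7.2 m, d̄ = (0.34+1.06)/2 = 0.7, v̄ = (0.30+0.54)/2 = 0.42 → q = 7.2×0.7×0.42 = 2.117 m³/s
Panel 2-3: Δb = 3.1 m, d̄ = (1.06+1.34)/2 = 1.2, v̄ = (0.54+0.66)/2 = 0.6 → q = 3.1×1.2×0.6 = 2.232 m³/s
Panel 3-4: Δb = 2 m, d̄ = (1.34+1.01)/2 = 1.175, v̄ = (0.66+0.56)/2 = 0.61 → q = 2×1.175×0.61 = 1.434 m³/s
Panel 4-5: Δb = 9.8 m, d̄ = (1.01+0.30)/2 = 0.655, v̄ = (0.56+0.46)/2 = 0.51 → q = 9.8×0.655×0.51 = 3.274 m³/s
Q = Σ q = 9.056 m³/s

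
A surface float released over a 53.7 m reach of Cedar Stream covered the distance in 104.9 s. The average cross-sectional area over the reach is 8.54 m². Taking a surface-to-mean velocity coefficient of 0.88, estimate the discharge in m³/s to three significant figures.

v_surface = L / t̄ = 53.7 / 104.9 = 0.5119 m/s
v_mean = 0.88 × 0.5119 = 0.4505 m/s
Q = A × v_mean = 8.54 × 0.4505 = 3.847 m³/s

3.85 m³/s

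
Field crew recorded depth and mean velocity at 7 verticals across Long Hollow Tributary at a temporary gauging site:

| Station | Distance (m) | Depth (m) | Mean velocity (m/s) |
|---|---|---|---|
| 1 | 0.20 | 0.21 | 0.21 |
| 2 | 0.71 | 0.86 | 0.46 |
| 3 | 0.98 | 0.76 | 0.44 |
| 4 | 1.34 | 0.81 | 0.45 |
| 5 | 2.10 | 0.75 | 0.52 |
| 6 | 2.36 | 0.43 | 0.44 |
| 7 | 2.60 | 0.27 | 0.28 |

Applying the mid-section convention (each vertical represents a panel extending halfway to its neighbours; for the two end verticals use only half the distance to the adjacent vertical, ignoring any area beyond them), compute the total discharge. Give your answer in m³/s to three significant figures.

0.730 m³/s

w_1 = (0.71 − 0.20)/2 = 0.255 m; q_1 = 0.21 × 0.21 × 0.255 = 0.01125 m³/s
w_2 = (0.98 − 0.20)/2 = 0.39 m; q_2 = 0.46 × 0.86 × 0.39 = 0.1543 m³/s
w_3 = (1.34 − 0.71)/2 = 0.315 m; q_3 = 0.44 × 0.76 × 0.315 = 0.1053 m³/s
w_4 = (2.10 − 0.98)/2 = 0.56 m; q_4 = 0.45 × 0.81 × 0.56 = 0.2041 m³/s
w_5 = (2.36 − 1.34)/2 = 0.51 m; q_5 = 0.52 × 0.75 × 0.51 = 0.1989 m³/s
w_6 = (2.60 − 2.10)/2 = 0.25 m; q_6 = 0.44 × 0.43 × 0.25 = 0.04730 m³/s
w_7 = (2.60 − 2.36)/2 = 0.12 m; q_7 = 0.28 × 0.27 × 0.12 = 0.009072 m³/s
Q = Σ qᵢ = 0.7303 m³/s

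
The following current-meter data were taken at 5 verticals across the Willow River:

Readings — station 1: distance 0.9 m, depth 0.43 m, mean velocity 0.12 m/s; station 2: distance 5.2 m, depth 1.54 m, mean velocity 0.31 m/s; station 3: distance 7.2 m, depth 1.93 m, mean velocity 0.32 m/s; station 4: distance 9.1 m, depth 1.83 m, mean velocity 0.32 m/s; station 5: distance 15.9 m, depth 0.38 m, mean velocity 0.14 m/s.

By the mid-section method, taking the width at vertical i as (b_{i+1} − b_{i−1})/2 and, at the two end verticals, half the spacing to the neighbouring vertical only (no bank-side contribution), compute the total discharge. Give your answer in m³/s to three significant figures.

5.55 m³/s

w_1 = (5.2 − 0.9)/2 = 2.15 m; q_1 = 0.12 × 0.43 × 2.15 = 0.1109 m³/s
w_2 = (7.2 − 0.9)/2 = 3.15 m; q_2 = 0.31 × 1.54 × 3.15 = 1.504 m³/s
w_3 = (9.1 − 5.2)/2 = 1.95 m; q_3 = 0.32 × 1.93 × 1.95 = 1.204 m³/s
w_4 = (15.9 − 7.2)/2 = 4.35 m; q_4 = 0.32 × 1.83 × 4.35 = 2.547 m³/s
w_5 = (15.9 − 9.1)/2 = 3.4 m; q_5 = 0.14 × 0.38 × 3.4 = 0.1809 m³/s
Q = Σ qᵢ = 5.547 m³/s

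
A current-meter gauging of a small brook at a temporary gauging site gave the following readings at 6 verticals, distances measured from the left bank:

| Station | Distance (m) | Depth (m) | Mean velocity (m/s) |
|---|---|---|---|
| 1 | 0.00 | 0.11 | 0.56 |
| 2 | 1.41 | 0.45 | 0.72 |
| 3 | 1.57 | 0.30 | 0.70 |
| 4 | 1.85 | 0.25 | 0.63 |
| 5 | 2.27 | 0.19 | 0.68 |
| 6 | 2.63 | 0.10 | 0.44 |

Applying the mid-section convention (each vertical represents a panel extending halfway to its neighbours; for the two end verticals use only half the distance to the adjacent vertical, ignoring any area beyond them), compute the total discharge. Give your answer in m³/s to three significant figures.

w_1 = (1.41 − 0.00)/2 = 0.705 m; q_1 = 0.56 × 0.11 × 0.705 = 0.04343 m³/s
w_2 = (1.57 − 0.00)/2 = 0.785 m; q_2 = 0.72 × 0.45 × 0.785 = 0.2543 m³/s
w_3 = (1.85 − 1.41)/2 = 0.22 m; q_3 = 0.70 × 0.30 × 0.22 = 0.04620 m³/s
w_4 = (2.27 − 1.57)/2 = 0.35 m; q_4 = 0.63 × 0.25 × 0.35 = 0.05513 m³/s
w_5 = (2.63 − 1.85)/2 = 0.39 m; q_5 = 0.68 × 0.19 × 0.39 = 0.05039 m³/s
w_6 = (2.63 − 2.27)/2 = 0.18 m; q_6 = 0.44 × 0.10 × 0.18 = 0.007920 m³/s
Q = Σ qᵢ = 0.4574 m³/s

0.457 m³/s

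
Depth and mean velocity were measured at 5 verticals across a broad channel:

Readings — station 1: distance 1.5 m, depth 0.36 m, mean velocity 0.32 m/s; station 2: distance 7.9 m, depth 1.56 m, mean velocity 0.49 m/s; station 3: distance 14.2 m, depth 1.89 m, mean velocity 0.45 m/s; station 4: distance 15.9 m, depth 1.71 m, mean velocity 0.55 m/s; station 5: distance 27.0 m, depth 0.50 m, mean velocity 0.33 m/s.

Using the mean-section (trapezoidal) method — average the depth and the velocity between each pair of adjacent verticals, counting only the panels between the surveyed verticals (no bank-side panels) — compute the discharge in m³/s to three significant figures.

14.5 m³/s

Panel 1-2: Δb = 6.4 m, d̄ = (0.36+1.56)/2 = 0.96, v̄ = (0.32+0.49)/2 = 0.405 → q = 6.4×0.96×0.405 = 2.488 m³/s
Panel 2-3: Δb = 6.3 m, d̄ = (1.56+1.89)/2 = 1.725, v̄ = (0.49+0.45)/2 = 0.47 → q = 6.3×1.725×0.47 = 5.108 m³/s
Panel 3-4: Δb = 1.7 m, d̄ = (1.89+1.71)/2 = 1.8, v̄ = (0.45+0.55)/2 = 0.5 → q = 1.7×1.8×0.5 = 1.530 m³/s
Panel 4-5: Δb = 11.1 m, d̄ = (1.71+0.50)/2 = 1.105, v̄ = (0.55+0.33)/2 = 0.44 → q = 11.1×1.105×0.44 = 5.397 m³/s
Q = Σ q = 14.52 m³/s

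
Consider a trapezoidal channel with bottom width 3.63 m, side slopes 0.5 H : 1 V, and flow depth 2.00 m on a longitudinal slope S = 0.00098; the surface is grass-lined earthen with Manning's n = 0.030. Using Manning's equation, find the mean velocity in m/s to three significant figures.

1.14 m/s

A = (b + z·y)·y = (3.63 + 0.5×2.00)×2.00 = 9.260 m²
P = b + 2y√(1+z²) = 3.63 + 2×2.00×√(1+0.5²) = 8.102 m
R = A/P = 9.260/8.102 = 1.143 m
Q = (1/n)·A·R^(2/3)·S^(1/2) = (1/0.030) × 9.260 × 1.143^(2/3) × 0.00098^(1/2) = 10.56 m³/s
V = Q/A = 10.56/9.260 = 1.141 m/s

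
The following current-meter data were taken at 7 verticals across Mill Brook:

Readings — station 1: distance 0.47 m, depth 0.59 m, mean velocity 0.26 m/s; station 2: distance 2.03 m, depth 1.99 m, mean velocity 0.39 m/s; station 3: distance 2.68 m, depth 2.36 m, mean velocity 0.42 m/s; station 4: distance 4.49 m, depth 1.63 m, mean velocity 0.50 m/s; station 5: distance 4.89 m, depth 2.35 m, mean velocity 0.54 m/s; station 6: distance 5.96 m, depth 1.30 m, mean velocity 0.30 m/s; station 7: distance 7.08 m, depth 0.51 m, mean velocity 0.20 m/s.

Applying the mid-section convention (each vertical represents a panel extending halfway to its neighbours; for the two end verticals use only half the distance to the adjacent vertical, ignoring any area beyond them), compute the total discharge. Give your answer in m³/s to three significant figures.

w_1 = (2.03 − 0.47)/2 = 0.78 m; q_1 = 0.26 × 0.59 × 0.78 = 0.1197 m³/s
w_2 = (2.68 − 0.47)/2 = 1.105 m; q_2 = 0.39 × 1.99 × 1.105 = 0.8576 m³/s
w_3 = (4.49 − 2.03)/2 = 1.23 m; q_3 = 0.42 × 2.36 × 1.23 = 1.219 m³/s
w_4 = (4.89 − 2.68)/2 = 1.105 m; q_4 = 0.50 × 1.63 × 1.105 = 0.9006 m³/s
w_5 = (5.96 − 4.49)/2 = 0.735 m; q_5 = 0.54 × 2.35 × 0.735 = 0.9327 m³/s
w_6 = (7.08 − 4.89)/2 = 1.095 m; q_6 = 0.30 × 1.30 × 1.095 = 0.4271 m³/s
w_7 = (7.08 − 5.96)/2 = 0.56 m; q_7 = 0.20 × 0.51 × 0.56 = 0.05712 m³/s
Q = Σ qᵢ = 4.514 m³/s

4.51 m³/s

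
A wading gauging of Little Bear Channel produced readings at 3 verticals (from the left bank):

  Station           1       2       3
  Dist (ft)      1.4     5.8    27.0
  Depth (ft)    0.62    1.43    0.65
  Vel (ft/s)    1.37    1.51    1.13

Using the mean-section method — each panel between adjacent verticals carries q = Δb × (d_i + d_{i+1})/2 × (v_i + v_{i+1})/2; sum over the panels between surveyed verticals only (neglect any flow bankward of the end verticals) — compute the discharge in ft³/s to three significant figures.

Panel 1-2: Δb = 4.4 ft, d̄ = (0.62+1.43)/2 = 1.025, v̄ = (1.37+1.51)/2 = 1.44 → q = 4.4×1.025×1.44 = 6.494 ft³/s
Panel 2-3: Δb = 21.2 ft, d̄ = (1.43+0.65)/2 = 1.04, v̄ = (1.51+1.13)/2 = 1.32 → q = 21.2×1.04×1.32 = 29.10 ft³/s
Q = Σ q = 35.60 ft³/s

35.6 ft³/s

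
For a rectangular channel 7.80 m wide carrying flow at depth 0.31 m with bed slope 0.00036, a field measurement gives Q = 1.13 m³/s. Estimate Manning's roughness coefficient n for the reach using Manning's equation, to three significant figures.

A = b·y = 7.80 × 0.31 = 2.418 m²
P = b + 2y = 7.80 + 2×0.31 = 8.420 m
R = A/P = 2.418/8.420 = 0.2872 m
n = (1/Q)·A·R^(2/3)·S^(1/2) = (1/1.13) × 2.418 × 0.4353 × 0.01897 = 0.01767

0.0177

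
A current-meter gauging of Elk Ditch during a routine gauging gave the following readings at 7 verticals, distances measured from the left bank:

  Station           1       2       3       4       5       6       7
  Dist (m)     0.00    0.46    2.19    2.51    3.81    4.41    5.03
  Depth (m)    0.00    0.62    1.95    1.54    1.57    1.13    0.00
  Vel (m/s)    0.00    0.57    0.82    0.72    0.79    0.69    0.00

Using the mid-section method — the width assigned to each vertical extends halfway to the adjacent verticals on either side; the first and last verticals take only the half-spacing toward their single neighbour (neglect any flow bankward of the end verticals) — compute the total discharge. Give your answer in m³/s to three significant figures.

w_2 = (2.19 − 0.00)/2 = 1.095 m; q_2 = 0.57 × 0.62 × 1.095 = 0.3870 m³/s
w_3 = (2.51 − 0.46)/2 = 1.025 m; q_3 = 0.82 × 1.95 × 1.025 = 1.639 m³/s
w_4 = (3.81 − 2.19)/2 = 0.81 m; q_4 = 0.72 × 1.54 × 0.81 = 0.8981 m³/s
w_5 = (4.41 − 2.51)/2 = 0.95 m; q_5 = 0.79 × 1.57 × 0.95 = 1.178 m³/s
w_6 = (5.03 − 3.81)/2 = 0.61 m; q_6 = 0.69 × 1.13 × 0.61 = 0.4756 m³/s
Stations 1, 7 contribute zero (depth or velocity is 0).
Q = Σ qᵢ = 4.578 m³/s

4.58 m³/s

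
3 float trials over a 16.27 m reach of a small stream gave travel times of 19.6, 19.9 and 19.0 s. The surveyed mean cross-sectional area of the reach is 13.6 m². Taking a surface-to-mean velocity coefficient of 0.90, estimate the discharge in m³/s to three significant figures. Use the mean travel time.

10.2 m³/s

t̄ = (19.6 + 19.9 + 19.0) / 3 = 19.5 s
v_surface = L / t̄ = 16.27 / 19.5 = 0.8344 m/s
v_mean = 0.90 × 0.8344 = 0.7509 m/s
Q = A × v_mean = 13.6 × 0.7509 = 10.21 m³/s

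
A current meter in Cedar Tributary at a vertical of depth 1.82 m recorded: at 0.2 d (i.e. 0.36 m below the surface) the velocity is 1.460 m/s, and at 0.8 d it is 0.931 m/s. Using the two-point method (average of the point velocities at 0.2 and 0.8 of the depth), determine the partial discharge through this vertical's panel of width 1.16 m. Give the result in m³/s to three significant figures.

v̄ = (1.460 + 0.931) / 2 = 1.196 m/s
q = v̄ × d × w = 1.196 × 1.82 × 1.16 = 2.524 m³/s

2.52 m³/s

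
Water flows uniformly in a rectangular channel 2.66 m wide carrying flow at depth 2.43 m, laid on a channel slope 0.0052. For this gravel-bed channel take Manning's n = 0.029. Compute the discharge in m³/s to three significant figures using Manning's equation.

A = b·y = 2.66 × 2.43 = 6.464 m²
P = b + 2y = 2.66 + 2×2.43 = 7.520 m
R = A/P = 6.464/7.520 = 0.8595 m
Q = (1/n)·A·R^(2/3)·S^(1/2) = (1/0.029) × 6.464 × 0.8595^(2/3) × 0.0052^(1/2) = 14.53 m³/s

14.5 m³/s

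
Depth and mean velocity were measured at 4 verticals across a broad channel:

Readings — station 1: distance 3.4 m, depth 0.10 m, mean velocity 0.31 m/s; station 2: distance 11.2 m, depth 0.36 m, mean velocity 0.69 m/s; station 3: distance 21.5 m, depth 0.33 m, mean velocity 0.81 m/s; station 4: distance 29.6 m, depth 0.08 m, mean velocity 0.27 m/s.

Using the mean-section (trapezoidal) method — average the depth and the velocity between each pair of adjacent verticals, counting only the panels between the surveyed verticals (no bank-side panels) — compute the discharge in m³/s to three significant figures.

Panel 1-2: Δb = 7.8 m, d̄ = (0.10+0.36)/2 = 0.23, v̄ = (0.31+0.69)/2 = 0.5 → q = 7.8×0.23×0.5 = 0.8970 m³/s
Panel 2-3: Δb = 10.3 m, d̄ = (0.36+0.33)/2 = 0.345, v̄ = (0.69+0.81)/2 = 0.75 → q = 10.3×0.345×0.75 = 2.665 m³/s
Panel 3-4: Δb = 8.1 m, d̄ = (0.33+0.08)/2 = 0.205, v̄ = (0.81+0.27)/2 = 0.54 → q = 8.1×0.205×0.54 = 0.8967 m³/s
Q = Σ q = 4.459 m³/s

4.46 m³/s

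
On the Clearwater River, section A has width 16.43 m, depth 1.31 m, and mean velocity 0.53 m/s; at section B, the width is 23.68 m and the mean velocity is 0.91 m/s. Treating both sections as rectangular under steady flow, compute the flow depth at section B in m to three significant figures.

0.529 m

Q = A₁V₁ = (16.43×1.31) × 0.53 = 11.41 m³/s
d₂ = Q/(b₂ V₂) = 11.41/(23.68×0.91) = 0.5294 m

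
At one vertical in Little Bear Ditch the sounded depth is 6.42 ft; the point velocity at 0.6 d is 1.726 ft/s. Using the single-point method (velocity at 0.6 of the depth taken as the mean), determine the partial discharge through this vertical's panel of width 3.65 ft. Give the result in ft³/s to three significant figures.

40.4 ft³/s

v̄ = v₀.₆ = 1.726 ft/s
q = v̄ × d × w = 1.726 × 6.42 × 3.65 = 40.45 ft³/s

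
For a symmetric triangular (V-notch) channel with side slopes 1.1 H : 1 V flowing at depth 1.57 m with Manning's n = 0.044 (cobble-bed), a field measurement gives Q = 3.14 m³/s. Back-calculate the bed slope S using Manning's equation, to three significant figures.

0.00536

A = z·y² = 1.1×1.57² = 2.711 m²
P = 2y√(1+z²) = 2×1.57×√(1+1.1²) = 4.668 m
R = A/P = 2.711/4.668 = 0.5809 m
S = (Q·n / (1·A·R^(2/3)))² = (3.14×0.044 / (1×2.711×0.6962))² = 0.005357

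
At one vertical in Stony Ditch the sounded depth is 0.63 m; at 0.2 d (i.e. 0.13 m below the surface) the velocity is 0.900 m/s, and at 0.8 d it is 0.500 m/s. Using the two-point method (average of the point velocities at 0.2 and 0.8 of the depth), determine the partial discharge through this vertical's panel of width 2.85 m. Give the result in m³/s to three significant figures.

1.26 m³/s

v̄ = (0.900 + 0.500) / 2 = 0.7000 m/s
q = v̄ × d × w = 0.7000 × 0.63 × 2.85 = 1.257 m³/s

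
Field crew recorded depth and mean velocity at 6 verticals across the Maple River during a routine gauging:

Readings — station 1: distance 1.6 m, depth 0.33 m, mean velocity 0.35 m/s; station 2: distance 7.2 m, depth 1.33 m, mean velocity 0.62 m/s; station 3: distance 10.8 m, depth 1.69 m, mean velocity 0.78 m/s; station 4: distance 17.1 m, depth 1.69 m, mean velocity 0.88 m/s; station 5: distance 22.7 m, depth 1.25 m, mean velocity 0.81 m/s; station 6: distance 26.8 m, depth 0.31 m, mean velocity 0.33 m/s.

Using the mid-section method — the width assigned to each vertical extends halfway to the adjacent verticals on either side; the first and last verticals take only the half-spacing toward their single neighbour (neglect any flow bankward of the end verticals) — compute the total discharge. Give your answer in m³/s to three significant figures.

24.6 m³/s

w_1 = (7.2 − 1.6)/2 = 2.8 m; q_1 = 0.35 × 0.33 × 2.8 = 0.3234 m³/s
w_2 = (10.8 − 1.6)/2 = 4.6 m; q_2 = 0.62 × 1.33 × 4.6 = 3.793 m³/s
w_3 = (17.1 − 7.2)/2 = 4.95 m; q_3 = 0.78 × 1.69 × 4.95 = 6.525 m³/s
w_4 = (22.7 − 10.8)/2 = 5.95 m; q_4 = 0.88 × 1.69 × 5.95 = 8.849 m³/s
w_5 = (26.8 − 17.1)/2 = 4.85 m; q_5 = 0.81 × 1.25 × 4.85 = 4.911 m³/s
w_6 = (26.8 − 22.7)/2 = 2.05 m; q_6 = 0.33 × 0.31 × 2.05 = 0.2097 m³/s
Q = Σ qᵢ = 24.61 m³/s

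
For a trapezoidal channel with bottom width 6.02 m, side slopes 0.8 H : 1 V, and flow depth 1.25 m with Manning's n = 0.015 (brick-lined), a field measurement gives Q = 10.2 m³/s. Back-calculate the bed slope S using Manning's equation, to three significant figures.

A = (b + z·y)·y = (6.02 + 0.8×1.25)×1.25 = 8.775 m²
P = b + 2y√(1+z²) = 6.02 + 2×1.25×√(1+0.8²) = 9.222 m
R = A/P = 8.775/9.222 = 0.9516 m
S = (Q·n / (1·A·R^(2/3)))² = (10.2×0.015 / (1×8.775×0.9674))² = 0.0003248

0.000325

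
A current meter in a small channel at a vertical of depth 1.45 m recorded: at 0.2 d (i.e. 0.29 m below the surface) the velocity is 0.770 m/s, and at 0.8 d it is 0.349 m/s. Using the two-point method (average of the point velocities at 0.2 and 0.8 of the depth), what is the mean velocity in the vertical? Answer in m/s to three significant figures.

v̄ = (0.770 + 0.349) / 2 = 0.5595 m/s

0.560 m/s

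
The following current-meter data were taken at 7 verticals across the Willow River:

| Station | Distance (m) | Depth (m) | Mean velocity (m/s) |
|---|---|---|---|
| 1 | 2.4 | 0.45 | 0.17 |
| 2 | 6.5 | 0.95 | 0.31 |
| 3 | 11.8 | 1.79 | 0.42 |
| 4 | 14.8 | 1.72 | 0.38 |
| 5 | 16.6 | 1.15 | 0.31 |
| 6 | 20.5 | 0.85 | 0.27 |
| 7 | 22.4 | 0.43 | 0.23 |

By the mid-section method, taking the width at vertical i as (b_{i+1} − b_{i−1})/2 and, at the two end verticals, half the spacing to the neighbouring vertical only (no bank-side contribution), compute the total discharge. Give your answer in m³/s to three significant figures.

w_1 = (6.5 − 2.4)/2 = 2.05 m; q_1 = 0.17 × 0.45 × 2.05 = 0.1568 m³/s
w_2 = (11.8 − 2.4)/2 = 4.7 m; q_2 = 0.31 × 0.95 × 4.7 = 1.384 m³/s
w_3 = (14.8 − 6.5)/2 = 4.15 m; q_3 = 0.42 × 1.79 × 4.15 = 3.120 m³/s
w_4 = (16.6 − 11.8)/2 = 2.4 m; q_4 = 0.38 × 1.72 × 2.4 = 1.569 m³/s
w_5 = (20.5 − 14.8)/2 = 2.85 m; q_5 = 0.31 × 1.15 × 2.85 = 1.016 m³/s
w_6 = (22.4 − 16.6)/2 = 2.9 m; q_6 = 0.27 × 0.85 × 2.9 = 0.6656 m³/s
w_7 = (22.4 − 20.5)/2 = 0.95 m; q_7 = 0.23 × 0.43 × 0.95 = 0.09396 m³/s
Q = Σ qᵢ = 8.005 m³/s

8.01 m³/s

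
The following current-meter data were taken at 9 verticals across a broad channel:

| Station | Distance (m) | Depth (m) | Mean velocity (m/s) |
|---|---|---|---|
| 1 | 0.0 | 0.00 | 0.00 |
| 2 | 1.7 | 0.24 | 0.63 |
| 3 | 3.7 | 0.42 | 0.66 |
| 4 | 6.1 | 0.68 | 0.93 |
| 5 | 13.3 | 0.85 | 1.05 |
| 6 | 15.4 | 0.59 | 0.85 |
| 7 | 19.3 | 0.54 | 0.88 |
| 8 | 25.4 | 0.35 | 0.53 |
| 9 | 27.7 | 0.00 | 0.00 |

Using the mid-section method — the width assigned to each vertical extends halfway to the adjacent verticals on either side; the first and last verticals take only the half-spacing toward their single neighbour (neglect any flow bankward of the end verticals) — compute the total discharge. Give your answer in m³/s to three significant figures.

w_2 = (3.7 − 0.0)/2 = 1.85 m; q_2 = 0.63 × 0.24 × 1.85 = 0.2797 m³/s
w_3 = (6.1 − 1.7)/2 = 2.2 m; q_3 = 0.66 × 0.42 × 2.2 = 0.6098 m³/s
w_4 = (13.3 − 3.7)/2 = 4.8 m; q_4 = 0.93 × 0.68 × 4.8 = 3.036 m³/s
w_5 = (15.4 − 6.1)/2 = 4.65 m; q_5 = 1.05 × 0.85 × 4.65 = 4.150 m³/s
w_6 = (19.3 − 13.3)/2 = 3 m; q_6 = 0.85 × 0.59 × 3 = 1.505 m³/s
w_7 = (25.4 − 15.4)/2 = 5 m; q_7 = 0.88 × 0.54 × 5 = 2.376 m³/s
w_8 = (27.7 − 19.3)/2 = 4.2 m; q_8 = 0.53 × 0.35 × 4.2 = 0.7791 m³/s
Stations 1, 9 contribute zero (depth or velocity is 0).
Q = Σ qᵢ = 12.73 m³/s

12.7 m³/s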